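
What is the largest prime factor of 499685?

499685 = 5 · 99937
99937 = 37 · 2701
2701 = 37 · 73
73 is prime.
So 499685 = 5 · 37^2 · 73; the largest prime factor is 73.

73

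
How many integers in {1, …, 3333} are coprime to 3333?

Factor: 3333 = 3 · 11 · 101.
φ(3333) = (3−1) · (11−1) · (101−1) = 2 · 10 · 100 = 2000.

2000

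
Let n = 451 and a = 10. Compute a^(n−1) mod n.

10^1 ≡ 10 (mod 451)
10^2 ≡ 10^2 = 100 ≡ 100 (mod 451)
10^4 ≡ 100^2 = 10000 ≡ 78 (mod 451)
10^8 ≡ 78^2 = 6084 ≡ 221 (mod 451)
10^16 ≡ 221^2 = 48841 ≡ 133 (mod 451)
10^32 ≡ 133^2 = 17689 ≡ 100 (mod 451)
10^64 ≡ 100^2 = 10000 ≡ 78 (mod 451)
10^128 ≡ 78^2 = 6084 ≡ 221 (mod 451)
10^256 ≡ 221^2 = 48841 ≡ 133 (mod 451)
450 = 256 + 128 + 64 + 2 in binary powers of 2.
So 10^450 ≡ 133 · 221 · 78 · 100 ≡ 1 (mod 451).
Since the result is 1, base 10 gives no evidence that 451 is composite.

1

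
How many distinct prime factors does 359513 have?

359513 = 7^2 · 7337
7337 = 11 · 667
667 = 23 · 29
359513 = 7^2 · 11 · 23 · 29, which has 4 distinct prime factors.

4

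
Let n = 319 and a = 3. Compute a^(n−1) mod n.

5

3^1 ≡ 3 (mod 319)
3^2 ≡ 3^2 = 9 ≡ 9 (mod 319)
3^4 ≡ 9^2 = 81 ≡ 81 (mod 319)
3^8 ≡ 81^2 = 6561 ≡ 181 (mod 319)
3^16 ≡ 181^2 = 32761 ≡ 223 (mod 319)
3^32 ≡ 223^2 = 49729 ≡ 284 (mod 319)
3^64 ≡ 284^2 = 80656 ≡ 268 (mod 319)
3^128 ≡ 268^2 = 71824 ≡ 49 (mod 319)
3^256 ≡ 49^2 = 2401 ≡ 168 (mod 319)
318 = 256 + 32 + 16 + 8 + 4 + 2 in binary powers of 2.
So 3^318 ≡ 168 · 284 · 223 · 181 · 81 · 9 ≡ 5 (mod 319).
Since 5 ≠ 1, base 3 is a Fermat witness: 319 is composite.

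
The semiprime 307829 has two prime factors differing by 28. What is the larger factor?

569

Since p = q + 28, we have 307829 = q(q + 28), so q² + 28q − 307829 = 0.
Discriminant: 28² + 4·307829 = 784 + 1231316 = 1232100; √1232100 = 1110.
q = (−28 + 1110)/2 = 541, and p = q + 28 = 569.
Check: 541 · 569 = 307829.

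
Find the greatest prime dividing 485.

97

485 = 5 · 97
97 is prime.
So 485 = 5 · 97; the largest prime factor is 97.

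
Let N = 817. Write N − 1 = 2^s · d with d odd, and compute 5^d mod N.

710

817 − 1 = 816 = 2^4 · 51, so d = 51.
5^1 ≡ 5 (mod 817)
5^2 ≡ 5^2 = 25 ≡ 25 (mod 817)
5^4 ≡ 25^2 = 625 ≡ 625 (mod 817)
5^8 ≡ 625^2 = 390625 ≡ 99 (mod 817)
5^16 ≡ 99^2 = 9801 ≡ 814 (mod 817)
5^32 ≡ 814^2 = 662596 ≡ 9 (mod 817)
51 = 32 + 16 + 2 + 1 in binary powers of 2.
So 5^51 ≡ 9 · 814 · 25 · 5 ≡ 710 (mod 817).
Squaring chain: 710 → 11 → 121 → 752; never reaches −1, so base 5 is a Miller–Rabin witness that 817 is composite.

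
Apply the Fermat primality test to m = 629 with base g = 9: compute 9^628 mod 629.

16

9^1 ≡ 9 (mod 629)
9^2 ≡ 9^2 = 81 ≡ 81 (mod 629)
9^4 ≡ 81^2 = 6561 ≡ 271 (mod 629)
9^8 ≡ 271^2 = 73441 ≡ 477 (mod 629)
9^16 ≡ 477^2 = 227529 ≡ 460 (mod 629)
9^32 ≡ 460^2 = 211600 ≡ 256 (mod 629)
9^64 ≡ 256^2 = 65536 ≡ 120 (mod 629)
9^128 ≡ 120^2 = 14400 ≡ 562 (mod 629)
9^256 ≡ 562^2 = 315844 ≡ 86 (mod 629)
9^512 ≡ 86^2 = 7396 ≡ 477 (mod 629)
628 = 512 + 64 + 32 + 16 + 4 in binary powers of 2.
So 9^628 ≡ 477 · 120 · 256 · 460 · 271 ≡ 16 (mod 629).
Since 16 ≠ 1, base 9 is a Fermat witness: 629 is composite.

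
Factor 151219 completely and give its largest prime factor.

67

151219 = 37 · 4087
4087 = 61 · 67
67 is prime.
So 151219 = 37 · 61 · 67; the largest prime factor is 67.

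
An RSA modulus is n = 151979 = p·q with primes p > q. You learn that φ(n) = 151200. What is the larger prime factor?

401

φ(n) = (p−1)(q−1) = n − (p+q) + 1, so p + q = 151979 − 151200 + 1 = 780.
p and q are the roots of t² − 780t + 151979 = 0.
Discriminant: 780² − 4·151979 = 608400 − 607916 = 484; √484 = 22.
q = (780 − 22)/2 = 379, p = (780 + 22)/2 = 401.
Check: 379 · 401 = 151979.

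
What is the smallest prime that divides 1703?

13

1703 is odd.
Digit sum 11, not divisible by 3.
Ends in 3: not divisible by 5.
7: 1703 = 7·243 + 2
11: 1703 = 11·154 + 9
13: 1703 = 13·131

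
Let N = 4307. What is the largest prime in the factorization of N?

4307 = 59 · 73
73 is prime.
So 4307 = 59 · 73; the largest prime factor is 73.

73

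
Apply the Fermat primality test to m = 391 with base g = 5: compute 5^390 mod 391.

5^1 ≡ 5 (mod 391)
5^2 ≡ 5^2 = 25 ≡ 25 (mod 391)
5^4 ≡ 25^2 = 625 ≡ 234 (mod 391)
5^8 ≡ 234^2 = 54756 ≡ 16 (mod 391)
5^16 ≡ 16^2 = 256 ≡ 256 (mod 391)
5^32 ≡ 256^2 = 65536 ≡ 239 (mod 391)
5^64 ≡ 239^2 = 57121 ≡ 35 (mod 391)
5^128 ≡ 35^2 = 1225 ≡ 52 (mod 391)
5^256 ≡ 52^2 = 2704 ≡ 358 (mod 391)
390 = 256 + 128 + 4 + 2 in binary powers of 2.
So 5^390 ≡ 358 · 52 · 234 · 25 ≡ 325 (mod 391).
Since 325 ≠ 1, base 5 is a Fermat witness: 391 is composite.

325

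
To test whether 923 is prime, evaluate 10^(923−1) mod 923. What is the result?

10^1 ≡ 10 (mod 923)
10^2 ≡ 10^2 = 100 ≡ 100 (mod 923)
10^4 ≡ 100^2 = 10000 ≡ 770 (mod 923)
10^8 ≡ 770^2 = 592900 ≡ 334 (mod 923)
10^16 ≡ 334^2 = 111556 ≡ 796 (mod 923)
10^32 ≡ 796^2 = 633616 ≡ 438 (mod 923)
10^64 ≡ 438^2 = 191844 ≡ 783 (mod 923)
10^128 ≡ 783^2 = 613089 ≡ 217 (mod 923)
10^256 ≡ 217^2 = 47089 ≡ 16 (mod 923)
10^512 ≡ 16^2 = 256 ≡ 256 (mod 923)
922 = 512 + 256 + 128 + 16 + 8 + 2 in binary powers of 2.
So 10^922 ≡ 256 · 16 · 217 · 796 · 334 · 100 ≡ 302 (mod 923).
Since 302 ≠ 1, base 10 is a Fermat witness: 923 is composite.

302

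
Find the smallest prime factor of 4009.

19

4009 is odd.
Digit sum 13, not divisible by 3.
Ends in 9: not divisible by 5.
7: 4009 = 7·572 + 5
11: 4009 = 11·364 + 5
13: 4009 = 13·308 + 5
17: 4009 = 17·235 + 14
19: 4009 = 19·211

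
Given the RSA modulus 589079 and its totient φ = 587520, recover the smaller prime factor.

641

φ(n) = (p−1)(q−1) = n − (p+q) + 1, so p + q = 589079 − 587520 + 1 = 1560.
p and q are the roots of t² − 1560t + 589079 = 0.
Discriminant: 1560² − 4·589079 = 2433600 − 2356316 = 77284; √77284 = 278.
q = (1560 − 278)/2 = 641, p = (1560 + 278)/2 = 919.
Check: 641 · 919 = 589079.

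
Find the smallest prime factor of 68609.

68609 is odd.
Digit sum 29, not divisible by 3.
Ends in 9: not divisible by 5.
7: 68609 = 7·9801 + 2
11: 68609 = 11·6237 + 2
13: 68609 = 13·5277 + 8
17: 68609 = 17·4035 + 14
19: 68609 = 19·3611

19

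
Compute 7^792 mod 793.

7^1 ≡ 7 (mod 793)
7^2 ≡ 7^2 = 49 ≡ 49 (mod 793)
7^4 ≡ 49^2 = 2401 ≡ 22 (mod 793)
7^8 ≡ 22^2 = 484 ≡ 484 (mod 793)
7^16 ≡ 484^2 = 234256 ≡ 321 (mod 793)
7^32 ≡ 321^2 = 103041 ≡ 744 (mod 793)
7^64 ≡ 744^2 = 553536 ≡ 22 (mod 793)
7^128 ≡ 22^2 = 484 ≡ 484 (mod 793)
7^256 ≡ 484^2 = 234256 ≡ 321 (mod 793)
7^512 ≡ 321^2 = 103041 ≡ 744 (mod 793)
792 = 512 + 256 + 16 + 8 in binary powers of 2.
So 7^792 ≡ 744 · 321 · 321 · 484 ≡ 339 (mod 793).
Since 339 ≠ 1, base 7 is a Fermat witness: 793 is composite.

339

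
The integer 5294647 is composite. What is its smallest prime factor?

53

5294647 is odd.
Digit sum 37, not divisible by 3.
Ends in 7: not divisible by 5.
7: 5294647 = 7·756378 + 1
11: 5294647 = 11·481331 + 6
13: 5294647 = 13·407280 + 7
17: 5294647 = 17·311449 + 14
19: 5294647 = 19·278665 + 12
23: 5294647 = 23·230202 + 1
29: 5294647 = 29·182574 + 1
31: 5294647 = 31·170795 + 2
37: 5294647 = 37·143098 + 21
41: 5294647 = 41·129137 + 30
43: 5294647 = 43·123131 + 14
47: 5294647 = 47·112652 + 3
53: 5294647 = 53·99899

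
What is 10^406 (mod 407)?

232

10^1 ≡ 10 (mod 407)
10^2 ≡ 10^2 = 100 ≡ 100 (mod 407)
10^4 ≡ 100^2 = 10000 ≡ 232 (mod 407)
10^8 ≡ 232^2 = 53824 ≡ 100 (mod 407)
10^16 ≡ 100^2 = 10000 ≡ 232 (mod 407)
10^32 ≡ 232^2 = 53824 ≡ 100 (mod 407)
10^64 ≡ 100^2 = 10000 ≡ 232 (mod 407)
10^128 ≡ 232^2 = 53824 ≡ 100 (mod 407)
10^256 ≡ 100^2 = 10000 ≡ 232 (mod 407)
406 = 256 + 128 + 16 + 4 + 2 in binary powers of 2.
So 10^406 ≡ 232 · 100 · 232 · 232 · 100 ≡ 232 (mod 407).
Since 232 ≠ 1, base 10 is a Fermat witness: 407 is composite.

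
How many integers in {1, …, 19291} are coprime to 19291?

Factor: 19291 = 101 · 191.
φ(19291) = (101−1) · (191−1) = 100 · 190 = 19000.

19000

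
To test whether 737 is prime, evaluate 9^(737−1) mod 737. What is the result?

9^1 ≡ 9 (mod 737)
9^2 ≡ 9^2 = 81 ≡ 81 (mod 737)
9^4 ≡ 81^2 = 6561 ≡ 665 (mod 737)
9^8 ≡ 665^2 = 442225 ≡ 25 (mod 737)
9^16 ≡ 25^2 = 625 ≡ 625 (mod 737)
9^32 ≡ 625^2 = 390625 ≡ 15 (mod 737)
9^64 ≡ 15^2 = 225 ≡ 225 (mod 737)
9^128 ≡ 225^2 = 50625 ≡ 509 (mod 737)
9^256 ≡ 509^2 = 259081 ≡ 394 (mod 737)
9^512 ≡ 394^2 = 155236 ≡ 466 (mod 737)
736 = 512 + 128 + 64 + 32 in binary powers of 2.
So 9^736 ≡ 466 · 509 · 225 · 15 ≡ 350 (mod 737).
Since 350 ≠ 1, base 9 is a Fermat witness: 737 is composite.

350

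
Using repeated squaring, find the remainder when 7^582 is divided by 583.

7^1 ≡ 7 (mod 583)
7^2 ≡ 7^2 = 49 ≡ 49 (mod 583)
7^4 ≡ 49^2 = 2401 ≡ 69 (mod 583)
7^8 ≡ 69^2 = 4761 ≡ 97 (mod 583)
7^16 ≡ 97^2 = 9409 ≡ 81 (mod 583)
7^32 ≡ 81^2 = 6561 ≡ 148 (mod 583)
7^64 ≡ 148^2 = 21904 ≡ 333 (mod 583)
7^128 ≡ 333^2 = 110889 ≡ 119 (mod 583)
7^256 ≡ 119^2 = 14161 ≡ 169 (mod 583)
7^512 ≡ 169^2 = 28561 ≡ 577 (mod 583)
582 = 512 + 64 + 4 + 2 in binary powers of 2.
So 7^582 ≡ 577 · 333 · 69 · 49 ≡ 566 (mod 583).
Since 566 ≠ 1, base 7 is a Fermat witness: 583 is composite.

566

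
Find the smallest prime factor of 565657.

565657 is odd.
Digit sum 34, not divisible by 3.
Ends in 7: not divisible by 5.
7: 565657 = 7·80808 + 1
11: 565657 = 11·51423 + 4
13: 565657 = 13·43512 + 1
17: 565657 = 17·33273 + 16
19: 565657 = 19·29771 + 8
23: 565657 = 23·24593 + 18
29: 565657 = 29·19505 + 12
31: 565657 = 31·18247

31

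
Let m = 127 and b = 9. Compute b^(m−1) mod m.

1

9^1 ≡ 9 (mod 127)
9^2 ≡ 9^2 = 81 ≡ 81 (mod 127)
9^4 ≡ 81^2 = 6561 ≡ 84 (mod 127)
9^8 ≡ 84^2 = 7056 ≡ 71 (mod 127)
9^16 ≡ 71^2 = 5041 ≡ 88 (mod 127)
9^32 ≡ 88^2 = 7744 ≡ 124 (mod 127)
9^64 ≡ 124^2 = 15376 ≡ 9 (mod 127)
126 = 64 + 32 + 16 + 8 + 4 + 2 in binary powers of 2.
So 9^126 ≡ 9 · 124 · 88 · 71 · 84 · 81 ≡ 1 (mod 127).
Since the result is 1, base 9 gives no evidence that 127 is composite.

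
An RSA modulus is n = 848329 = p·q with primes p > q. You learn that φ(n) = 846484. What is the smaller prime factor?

φ(n) = (p−1)(q−1) = n − (p+q) + 1, so p + q = 848329 − 846484 + 1 = 1846.
p and q are the roots of t² − 1846t + 848329 = 0.
Discriminant: 1846² − 4·848329 = 3407716 − 3393316 = 14400; √14400 = 120.
q = (1846 − 120)/2 = 863, p = (1846 + 120)/2 = 983.
Check: 863 · 983 = 848329.

863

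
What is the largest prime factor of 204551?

204551 = 43 · 4757
4757 = 67 · 71
71 is prime.
So 204551 = 43 · 67 · 71; the largest prime factor is 71.

71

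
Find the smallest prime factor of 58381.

58381 is odd.
Digit sum 25, not divisible by 3.
Ends in 1: not divisible by 5.
7: 58381 = 7·8340 + 1
11: 58381 = 11·5307 + 4
13: 58381 = 13·4490 + 11
17: 58381 = 17·3434 + 3
19: 58381 = 19·3072 + 13
23: 58381 = 23·2538 + 7
29: 58381 = 29·2013 + 4
31: 58381 = 31·1883 + 8
37: 58381 = 37·1577 + 32
41: 58381 = 41·1423 + 38
43: 58381 = 43·1357 + 30
47: 58381 = 47·1242 + 7
53: 58381 = 53·1101 + 28
59: 58381 = 59·989 + 30
61: 58381 = 61·957 + 4
67: 58381 = 67·871 + 24
71: 58381 = 71·822 + 19
73: 58381 = 73·799 + 54
79: 58381 = 79·739

79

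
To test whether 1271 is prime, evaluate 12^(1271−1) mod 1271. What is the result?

12^1 ≡ 12 (mod 1271)
12^2 ≡ 12^2 = 144 ≡ 144 (mod 1271)
12^4 ≡ 144^2 = 20736 ≡ 400 (mod 1271)
12^8 ≡ 400^2 = 160000 ≡ 1125 (mod 1271)
12^16 ≡ 1125^2 = 1265625 ≡ 980 (mod 1271)
12^32 ≡ 980^2 = 960400 ≡ 795 (mod 1271)
12^64 ≡ 795^2 = 632025 ≡ 338 (mod 1271)
12^128 ≡ 338^2 = 114244 ≡ 1125 (mod 1271)
12^256 ≡ 1125^2 = 1265625 ≡ 980 (mod 1271)
12^512 ≡ 980^2 = 960400 ≡ 795 (mod 1271)
12^1024 ≡ 795^2 = 632025 ≡ 338 (mod 1271)
1270 = 1024 + 128 + 64 + 32 + 16 + 4 + 2 in binary powers of 2.
So 12^1270 ≡ 338 · 1125 · 338 · 795 · 980 · 400 · 144 ≡ 893 (mod 1271).
Since 893 ≠ 1, base 12 is a Fermat witness: 1271 is composite.

893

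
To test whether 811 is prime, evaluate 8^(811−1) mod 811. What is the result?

8^1 ≡ 8 (mod 811)
8^2 ≡ 8^2 = 64 ≡ 64 (mod 811)
8^4 ≡ 64^2 = 4096 ≡ 41 (mod 811)
8^8 ≡ 41^2 = 1681 ≡ 59 (mod 811)
8^16 ≡ 59^2 = 3481 ≡ 237 (mod 811)
8^32 ≡ 237^2 = 56169 ≡ 210 (mod 811)
8^64 ≡ 210^2 = 44100 ≡ 306 (mod 811)
8^128 ≡ 306^2 = 93636 ≡ 371 (mod 811)
8^256 ≡ 371^2 = 137641 ≡ 582 (mod 811)
8^512 ≡ 582^2 = 338724 ≡ 537 (mod 811)
810 = 512 + 256 + 32 + 8 + 2 in binary powers of 2.
So 8^810 ≡ 537 · 582 · 210 · 59 · 64 ≡ 1 (mod 811).
Since the result is 1, base 8 gives no evidence that 811 is composite.

1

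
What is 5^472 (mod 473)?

454

5^1 ≡ 5 (mod 473)
5^2 ≡ 5^2 = 25 ≡ 25 (mod 473)
5^4 ≡ 25^2 = 625 ≡ 152 (mod 473)
5^8 ≡ 152^2 = 23104 ≡ 400 (mod 473)
5^16 ≡ 400^2 = 160000 ≡ 126 (mod 473)
5^32 ≡ 126^2 = 15876 ≡ 267 (mod 473)
5^64 ≡ 267^2 = 71289 ≡ 339 (mod 473)
5^128 ≡ 339^2 = 114921 ≡ 455 (mod 473)
5^256 ≡ 455^2 = 207025 ≡ 324 (mod 473)
472 = 256 + 128 + 64 + 16 + 8 in binary powers of 2.
So 5^472 ≡ 324 · 455 · 339 · 126 · 400 ≡ 454 (mod 473).
Since 454 ≠ 1, base 5 is a Fermat witness: 473 is composite.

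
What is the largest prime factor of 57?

57 = 3 · 19
19 is prime.
So 57 = 3 · 19; the largest prime factor is 19.

19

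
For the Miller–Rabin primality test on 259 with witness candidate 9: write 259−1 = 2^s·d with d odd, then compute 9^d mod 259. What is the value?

211

259 − 1 = 258 = 2^1 · 129, so d = 129.
9^1 ≡ 9 (mod 259)
9^2 ≡ 9^2 = 81 ≡ 81 (mod 259)
9^4 ≡ 81^2 = 6561 ≡ 86 (mod 259)
9^8 ≡ 86^2 = 7396 ≡ 144 (mod 259)
9^16 ≡ 144^2 = 20736 ≡ 16 (mod 259)
9^32 ≡ 16^2 = 256 ≡ 256 (mod 259)
9^64 ≡ 256^2 = 65536 ≡ 9 (mod 259)
9^128 ≡ 9^2 = 81 ≡ 81 (mod 259)
129 = 128 + 1 in binary powers of 2.
So 9^129 ≡ 81 · 9 ≡ 211 (mod 259).
Squaring chain: 211; never reaches −1, so base 9 is a Miller–Rabin witness that 259 is composite.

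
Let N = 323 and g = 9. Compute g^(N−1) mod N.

251

9^1 ≡ 9 (mod 323)
9^2 ≡ 9^2 = 81 ≡ 81 (mod 323)
9^4 ≡ 81^2 = 6561 ≡ 101 (mod 323)
9^8 ≡ 101^2 = 10201 ≡ 188 (mod 323)
9^16 ≡ 188^2 = 35344 ≡ 137 (mod 323)
9^32 ≡ 137^2 = 18769 ≡ 35 (mod 323)
9^64 ≡ 35^2 = 1225 ≡ 256 (mod 323)
9^128 ≡ 256^2 = 65536 ≡ 290 (mod 323)
9^256 ≡ 290^2 = 84100 ≡ 120 (mod 323)
322 = 256 + 64 + 2 in binary powers of 2.
So 9^322 ≡ 120 · 256 · 81 ≡ 251 (mod 323).
Since 251 ≠ 1, base 9 is a Fermat witness: 323 is composite.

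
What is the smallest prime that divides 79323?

79323 is odd.
Digit sum 24, divisible by 3.

3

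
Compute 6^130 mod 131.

1

6^1 ≡ 6 (mod 131)
6^2 ≡ 6^2 = 36 ≡ 36 (mod 131)
6^4 ≡ 36^2 = 1296 ≡ 117 (mod 131)
6^8 ≡ 117^2 = 13689 ≡ 65 (mod 131)
6^16 ≡ 65^2 = 4225 ≡ 33 (mod 131)
6^32 ≡ 33^2 = 1089 ≡ 41 (mod 131)
6^64 ≡ 41^2 = 1681 ≡ 109 (mod 131)
6^128 ≡ 109^2 = 11881 ≡ 91 (mod 131)
130 = 128 + 2 in binary powers of 2.
So 6^130 ≡ 91 · 36 ≡ 1 (mod 131).
Since the result is 1, base 6 gives no evidence that 131 is composite.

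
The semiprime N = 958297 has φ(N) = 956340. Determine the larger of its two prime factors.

991

φ(n) = (p−1)(q−1) = n − (p+q) + 1, so p + q = 958297 − 956340 + 1 = 1958.
p and q are the roots of t² − 1958t + 958297 = 0.
Discriminant: 1958² − 4·958297 = 3833764 − 3833188 = 576; √576 = 24.
q = (1958 − 24)/2 = 967, p = (1958 + 24)/2 = 991.
Check: 967 · 991 = 958297.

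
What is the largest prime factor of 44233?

89

44233 = 7 · 6319
6319 = 71 · 89
89 is prime.
So 44233 = 7 · 71 · 89; the largest prime factor is 89.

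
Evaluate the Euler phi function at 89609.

Factor: 89609 = 13 · 61 · 113.
φ(89609) = (13−1) · (61−1) · (113−1) = 12 · 60 · 112 = 80640.

80640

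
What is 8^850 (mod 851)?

788

8^1 ≡ 8 (mod 851)
8^2 ≡ 8^2 = 64 ≡ 64 (mod 851)
8^4 ≡ 64^2 = 4096 ≡ 692 (mod 851)
8^8 ≡ 692^2 = 478864 ≡ 602 (mod 851)
8^16 ≡ 602^2 = 362404 ≡ 729 (mod 851)
8^32 ≡ 729^2 = 531441 ≡ 417 (mod 851)
8^64 ≡ 417^2 = 173889 ≡ 285 (mod 851)
8^128 ≡ 285^2 = 81225 ≡ 380 (mod 851)
8^256 ≡ 380^2 = 144400 ≡ 581 (mod 851)
8^512 ≡ 581^2 = 337561 ≡ 565 (mod 851)
850 = 512 + 256 + 64 + 16 + 2 in binary powers of 2.
So 8^850 ≡ 565 · 581 · 285 · 729 · 64 ≡ 788 (mod 851).
Since 788 ≠ 1, base 8 is a Fermat witness: 851 is composite.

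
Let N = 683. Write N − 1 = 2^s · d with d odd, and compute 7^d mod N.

683 − 1 = 682 = 2^1 · 341, so d = 341.
7^1 ≡ 7 (mod 683)
7^2 ≡ 7^2 = 49 ≡ 49 (mod 683)
7^4 ≡ 49^2 = 2401 ≡ 352 (mod 683)
7^8 ≡ 352^2 = 123904 ≡ 281 (mod 683)
7^16 ≡ 281^2 = 78961 ≡ 416 (mod 683)
7^32 ≡ 416^2 = 173056 ≡ 257 (mod 683)
7^64 ≡ 257^2 = 66049 ≡ 481 (mod 683)
7^128 ≡ 481^2 = 231361 ≡ 507 (mod 683)
7^256 ≡ 507^2 = 257049 ≡ 241 (mod 683)
341 = 256 + 64 + 16 + 4 + 1 in binary powers of 2.
So 7^341 ≡ 241 · 481 · 416 · 352 · 7 ≡ 682 (mod 683).
Since 7^d ≡ 682 (mod 683), base 7 does not prove 683 composite.

682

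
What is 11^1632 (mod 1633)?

11^1 ≡ 11 (mod 1633)
11^2 ≡ 11^2 = 121 ≡ 121 (mod 1633)
11^4 ≡ 121^2 = 14641 ≡ 1577 (mod 1633)
11^8 ≡ 1577^2 = 2486929 ≡ 1503 (mod 1633)
11^16 ≡ 1503^2 = 2259009 ≡ 570 (mod 1633)
11^32 ≡ 570^2 = 324900 ≡ 1566 (mod 1633)
11^64 ≡ 1566^2 = 2452356 ≡ 1223 (mod 1633)
11^128 ≡ 1223^2 = 1495729 ≡ 1534 (mod 1633)
11^256 ≡ 1534^2 = 2353156 ≡ 3 (mod 1633)
11^512 ≡ 3^2 = 9 ≡ 9 (mod 1633)
11^1024 ≡ 9^2 = 81 ≡ 81 (mod 1633)
1632 = 1024 + 512 + 64 + 32 in binary powers of 2.
So 11^1632 ≡ 81 · 9 · 1223 · 1566 ≡ 151 (mod 1633).
Since 151 ≠ 1, base 11 is a Fermat witness: 1633 is composite.

151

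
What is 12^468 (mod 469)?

330

12^1 ≡ 12 (mod 469)
12^2 ≡ 12^2 = 144 ≡ 144 (mod 469)
12^4 ≡ 144^2 = 20736 ≡ 100 (mod 469)
12^8 ≡ 100^2 = 10000 ≡ 151 (mod 469)
12^16 ≡ 151^2 = 22801 ≡ 289 (mod 469)
12^32 ≡ 289^2 = 83521 ≡ 39 (mod 469)
12^64 ≡ 39^2 = 1521 ≡ 114 (mod 469)
12^128 ≡ 114^2 = 12996 ≡ 333 (mod 469)
12^256 ≡ 333^2 = 110889 ≡ 205 (mod 469)
468 = 256 + 128 + 64 + 16 + 4 in binary powers of 2.
So 12^468 ≡ 205 · 333 · 114 · 289 · 100 ≡ 330 (mod 469).
Since 330 ≠ 1, base 12 is a Fermat witness: 469 is composite.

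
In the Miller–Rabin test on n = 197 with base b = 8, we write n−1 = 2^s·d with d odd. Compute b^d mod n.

197 − 1 = 196 = 2^2 · 49, so d = 49.
8^1 ≡ 8 (mod 197)
8^2 ≡ 8^2 = 64 ≡ 64 (mod 197)
8^4 ≡ 64^2 = 4096 ≡ 156 (mod 197)
8^8 ≡ 156^2 = 24336 ≡ 105 (mod 197)
8^16 ≡ 105^2 = 11025 ≡ 190 (mod 197)
8^32 ≡ 190^2 = 36100 ≡ 49 (mod 197)
49 = 32 + 16 + 1 in binary powers of 2.
So 8^49 ≡ 49 · 190 · 8 ≡ 14 (mod 197).
Squaring chain: 14 → 196; reaches −1, so base 8 does not prove 197 composite.

14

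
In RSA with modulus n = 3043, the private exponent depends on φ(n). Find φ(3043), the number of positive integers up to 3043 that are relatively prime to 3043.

2848

Factor: 3043 = 17 · 179.
φ(3043) = (17−1) · (179−1) = 16 · 178 = 2848.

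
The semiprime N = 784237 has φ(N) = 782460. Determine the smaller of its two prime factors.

811

φ(n) = (p−1)(q−1) = n − (p+q) + 1, so p + q = 784237 − 782460 + 1 = 1778.
p and q are the roots of t² − 1778t + 784237 = 0.
Discriminant: 1778² − 4·784237 = 3161284 − 3136948 = 24336; √24336 = 156.
q = (1778 − 156)/2 = 811, p = (1778 + 156)/2 = 967.
Check: 811 · 967 = 784237.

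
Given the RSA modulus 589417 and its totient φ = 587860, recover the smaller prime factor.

647

φ(n) = (p−1)(q−1) = n − (p+q) + 1, so p + q = 589417 − 587860 + 1 = 1558.
p and q are the roots of t² − 1558t + 589417 = 0.
Discriminant: 1558² − 4·589417 = 2427364 − 2357668 = 69696; √69696 = 264.
q = (1558 − 264)/2 = 647, p = (1558 + 264)/2 = 911.
Check: 647 · 911 = 589417.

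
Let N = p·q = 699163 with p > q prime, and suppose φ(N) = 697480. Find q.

φ(n) = (p−1)(q−1) = n − (p+q) + 1, so p + q = 699163 − 697480 + 1 = 1684.
p and q are the roots of t² − 1684t + 699163 = 0.
Discriminant: 1684² − 4·699163 = 2835856 − 2796652 = 39204; √39204 = 198.
q = (1684 − 198)/2 = 743, p = (1684 + 198)/2 = 941.
Check: 743 · 941 = 699163.

743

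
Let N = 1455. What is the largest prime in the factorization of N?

97

1455 = 3 · 485
485 = 5 · 97
97 is prime.
So 1455 = 3 · 5 · 97; the largest prime factor is 97.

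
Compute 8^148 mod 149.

1

8^1 ≡ 8 (mod 149)
8^2 ≡ 8^2 = 64 ≡ 64 (mod 149)
8^4 ≡ 64^2 = 4096 ≡ 73 (mod 149)
8^8 ≡ 73^2 = 5329 ≡ 114 (mod 149)
8^16 ≡ 114^2 = 12996 ≡ 33 (mod 149)
8^32 ≡ 33^2 = 1089 ≡ 46 (mod 149)
8^64 ≡ 46^2 = 2116 ≡ 30 (mod 149)
8^128 ≡ 30^2 = 900 ≡ 6 (mod 149)
148 = 128 + 16 + 4 in binary powers of 2.
So 8^148 ≡ 6 · 33 · 73 ≡ 1 (mod 149).
Since the result is 1, base 8 gives no evidence that 149 is composite.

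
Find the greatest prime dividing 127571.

83

127571 = 29 · 4399
4399 = 53 · 83
83 is prime.
So 127571 = 29 · 53 · 83; the largest prime factor is 83.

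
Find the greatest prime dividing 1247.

1247 = 29 · 43
43 is prime.
So 1247 = 29 · 43; the largest prime factor is 43.

43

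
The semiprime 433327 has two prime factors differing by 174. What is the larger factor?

751

Since p = q + 174, we have 433327 = q(q + 174), so q² + 174q − 433327 = 0.
Discriminant: 174² + 4·433327 = 30276 + 1733308 = 1763584; √1763584 = 1328.
q = (−174 + 1328)/2 = 577, and p = q + 174 = 751.
Check: 577 · 751 = 433327.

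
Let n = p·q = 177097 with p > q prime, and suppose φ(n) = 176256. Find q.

409

φ(n) = (p−1)(q−1) = n − (p+q) + 1, so p + q = 177097 − 176256 + 1 = 842.
p and q are the roots of t² − 842t + 177097 = 0.
Discriminant: 842² − 4·177097 = 708964 − 708388 = 576; √576 = 24.
q = (842 − 24)/2 = 409, p = (842 + 24)/2 = 433.
Check: 409 · 433 = 177097.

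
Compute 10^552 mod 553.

176

10^1 ≡ 10 (mod 553)
10^2 ≡ 10^2 = 100 ≡ 100 (mod 553)
10^4 ≡ 100^2 = 10000 ≡ 46 (mod 553)
10^8 ≡ 46^2 = 2116 ≡ 457 (mod 553)
10^16 ≡ 457^2 = 208849 ≡ 368 (mod 553)
10^32 ≡ 368^2 = 135424 ≡ 492 (mod 553)
10^64 ≡ 492^2 = 242064 ≡ 403 (mod 553)
10^128 ≡ 403^2 = 162409 ≡ 380 (mod 553)
10^256 ≡ 380^2 = 144400 ≡ 67 (mod 553)
10^512 ≡ 67^2 = 4489 ≡ 65 (mod 553)
552 = 512 + 32 + 8 in binary powers of 2.
So 10^552 ≡ 65 · 492 · 457 ≡ 176 (mod 553).
Since 176 ≠ 1, base 10 is a Fermat witness: 553 is composite.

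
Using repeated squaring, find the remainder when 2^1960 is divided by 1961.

1785

2^1 ≡ 2 (mod 1961)
2^2 ≡ 2^2 = 4 ≡ 4 (mod 1961)
2^4 ≡ 4^2 = 16 ≡ 16 (mod 1961)
2^8 ≡ 16^2 = 256 ≡ 256 (mod 1961)
2^16 ≡ 256^2 = 65536 ≡ 823 (mod 1961)
2^32 ≡ 823^2 = 677329 ≡ 784 (mod 1961)
2^64 ≡ 784^2 = 614656 ≡ 863 (mod 1961)
2^128 ≡ 863^2 = 744769 ≡ 1550 (mod 1961)
2^256 ≡ 1550^2 = 2402500 ≡ 275 (mod 1961)
2^512 ≡ 275^2 = 75625 ≡ 1107 (mod 1961)
2^1024 ≡ 1107^2 = 1225449 ≡ 1785 (mod 1961)
1960 = 1024 + 512 + 256 + 128 + 32 + 8 in binary powers of 2.
So 2^1960 ≡ 1785 · 1107 · 275 · 1550 · 784 · 256 ≡ 1785 (mod 1961).
Since 1785 ≠ 1, base 2 is a Fermat witness: 1961 is composite.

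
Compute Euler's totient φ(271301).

252720

Factor: 271301 = 19 · 109 · 131.
φ(271301) = (19−1) · (109−1) · (131−1) = 18 · 108 · 130 = 252720.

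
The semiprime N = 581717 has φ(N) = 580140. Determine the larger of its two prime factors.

φ(n) = (p−1)(q−1) = n − (p+q) + 1, so p + q = 581717 − 580140 + 1 = 1578.
p and q are the roots of t² − 1578t + 581717 = 0.
Discriminant: 1578² − 4·581717 = 2490084 − 2326868 = 163216; √163216 = 404.
q = (1578 − 404)/2 = 587, p = (1578 + 404)/2 = 991.
Check: 587 · 991 = 581717.

991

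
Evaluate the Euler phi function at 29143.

Factor: 29143 = 151 · 193.
φ(29143) = (151−1) · (193−1) = 150 · 192 = 28800.

28800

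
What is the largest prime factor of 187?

17

187 = 11 · 17
17 is prime.
So 187 = 11 · 17; the largest prime factor is 17.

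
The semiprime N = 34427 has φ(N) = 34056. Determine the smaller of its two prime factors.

173

φ(n) = (p−1)(q−1) = n − (p+q) + 1, so p + q = 34427 − 34056 + 1 = 372.
p and q are the roots of t² − 372t + 34427 = 0.
Discriminant: 372² − 4·34427 = 138384 − 137708 = 676; √676 = 26.
q = (372 − 26)/2 = 173, p = (372 + 26)/2 = 199.
Check: 173 · 199 = 34427.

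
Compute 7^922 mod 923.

7^1 ≡ 7 (mod 923)
7^2 ≡ 7^2 = 49 ≡ 49 (mod 923)
7^4 ≡ 49^2 = 2401 ≡ 555 (mod 923)
7^8 ≡ 555^2 = 308025 ≡ 666 (mod 923)
7^16 ≡ 666^2 = 443556 ≡ 516 (mod 923)
7^32 ≡ 516^2 = 266256 ≡ 432 (mod 923)
7^64 ≡ 432^2 = 186624 ≡ 178 (mod 923)
7^128 ≡ 178^2 = 31684 ≡ 302 (mod 923)
7^256 ≡ 302^2 = 91204 ≡ 750 (mod 923)
7^512 ≡ 750^2 = 562500 ≡ 393 (mod 923)
922 = 512 + 256 + 128 + 16 + 8 + 2 in binary powers of 2.
So 7^922 ≡ 393 · 750 · 302 · 516 · 666 · 49 ≡ 4 (mod 923).
Since 4 ≠ 1, base 7 is a Fermat witness: 923 is composite.

4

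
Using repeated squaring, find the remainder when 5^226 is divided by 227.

5^1 ≡ 5 (mod 227)
5^2 ≡ 5^2 = 25 ≡ 25 (mod 227)
5^4 ≡ 25^2 = 625 ≡ 171 (mod 227)
5^8 ≡ 171^2 = 29241 ≡ 185 (mod 227)
5^16 ≡ 185^2 = 34225 ≡ 175 (mod 227)
5^32 ≡ 175^2 = 30625 ≡ 207 (mod 227)
5^64 ≡ 207^2 = 42849 ≡ 173 (mod 227)
5^128 ≡ 173^2 = 29929 ≡ 192 (mod 227)
226 = 128 + 64 + 32 + 2 in binary powers of 2.
So 5^226 ≡ 192 · 173 · 207 · 25 ≡ 1 (mod 227).
Since the result is 1, base 5 gives no evidence that 227 is composite.

1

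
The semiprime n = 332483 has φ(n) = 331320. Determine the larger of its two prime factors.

661

φ(n) = (p−1)(q−1) = n − (p+q) + 1, so p + q = 332483 − 331320 + 1 = 1164.
p and q are the roots of t² − 1164t + 332483 = 0.
Discriminant: 1164² − 4·332483 = 1354896 − 1329932 = 24964; √24964 = 158.
q = (1164 − 158)/2 = 503, p = (1164 + 158)/2 = 661.
Check: 503 · 661 = 332483.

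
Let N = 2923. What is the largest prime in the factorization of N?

2923 = 37 · 79
79 is prime.
So 2923 = 37 · 79; the largest prime factor is 79.

79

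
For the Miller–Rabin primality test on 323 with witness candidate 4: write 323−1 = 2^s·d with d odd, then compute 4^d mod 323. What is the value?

157

323 − 1 = 322 = 2^1 · 161, so d = 161.
4^1 ≡ 4 (mod 323)
4^2 ≡ 4^2 = 16 ≡ 16 (mod 323)
4^4 ≡ 16^2 = 256 ≡ 256 (mod 323)
4^8 ≡ 256^2 = 65536 ≡ 290 (mod 323)
4^16 ≡ 290^2 = 84100 ≡ 120 (mod 323)
4^32 ≡ 120^2 = 14400 ≡ 188 (mod 323)
4^64 ≡ 188^2 = 35344 ≡ 137 (mod 323)
4^128 ≡ 137^2 = 18769 ≡ 35 (mod 323)
161 = 128 + 32 + 1 in binary powers of 2.
So 4^161 ≡ 35 · 188 · 4 ≡ 157 (mod 323).
Squaring chain: 157; never reaches −1, so base 4 is a Miller–Rabin witness that 323 is composite.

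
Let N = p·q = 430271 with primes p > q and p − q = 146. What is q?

Since p = q + 146, we have 430271 = q(q + 146), so q² + 146q − 430271 = 0.
Discriminant: 146² + 4·430271 = 21316 + 1721084 = 1742400; √1742400 = 1320.
q = (−146 + 1320)/2 = 587, and p = q + 146 = 733.
Check: 587 · 733 = 430271.

587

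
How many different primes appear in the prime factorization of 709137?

5

709137 = 3^2 · 78793
78793 = 11 · 7163
7163 = 13 · 551
551 = 19 · 29
709137 = 3^2 · 11 · 13 · 19 · 29, which has 5 distinct prime factors.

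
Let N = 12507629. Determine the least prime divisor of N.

12507629 is odd.
Digit sum 32, not divisible by 3.
Ends in 9: not divisible by 5.
7: 12507629 = 7·1786804 + 1
11: 12507629 = 11·1137057 + 2
13: 12507629 = 13·962125 + 4
17: 12507629 = 17·735742 + 15
19: 12507629 = 19·658296 + 5
23: 12507629 = 23·543809 + 22
29: 12507629 = 29·431297 + 16
31: 12507629 = 31·403471 + 28
37: 12507629 = 37·338044 + 1
41: 12507629 = 41·305064 + 5
43: 12507629 = 43·290875 + 4
47: 12507629 = 47·266119 + 36
53: 12507629 = 53·235993

53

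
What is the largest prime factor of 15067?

15067 = 13 · 1159
1159 = 19 · 61
61 is prime.
So 15067 = 13 · 19 · 61; the largest prime factor is 61.

61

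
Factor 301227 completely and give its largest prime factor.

79

301227 = 3 · 100409
100409 = 31 · 3239
3239 = 41 · 79
79 is prime.
So 301227 = 3 · 31 · 41 · 79; the largest prime factor is 79.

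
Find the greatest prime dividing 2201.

71

2201 = 31 · 71
71 is prime.
So 2201 = 31 · 71; the largest prime factor is 71.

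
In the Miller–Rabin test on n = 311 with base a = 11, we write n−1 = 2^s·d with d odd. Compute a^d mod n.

310

311 − 1 = 310 = 2^1 · 155, so d = 155.
11^1 ≡ 11 (mod 311)
11^2 ≡ 11^2 = 121 ≡ 121 (mod 311)
11^4 ≡ 121^2 = 14641 ≡ 24 (mod 311)
11^8 ≡ 24^2 = 576 ≡ 265 (mod 311)
11^16 ≡ 265^2 = 70225 ≡ 250 (mod 311)
11^32 ≡ 250^2 = 62500 ≡ 300 (mod 311)
11^64 ≡ 300^2 = 90000 ≡ 121 (mod 311)
11^128 ≡ 121^2 = 14641 ≡ 24 (mod 311)
155 = 128 + 16 + 8 + 2 + 1 in binary powers of 2.
So 11^155 ≡ 24 · 250 · 265 · 121 · 11 ≡ 310 (mod 311).
Since 11^d ≡ 310 (mod 311), base 11 does not prove 311 composite.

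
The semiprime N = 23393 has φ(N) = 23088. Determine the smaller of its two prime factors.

φ(n) = (p−1)(q−1) = n − (p+q) + 1, so p + q = 23393 − 23088 + 1 = 306.
p and q are the roots of t² − 306t + 23393 = 0.
Discriminant: 306² − 4·23393 = 93636 − 93572 = 64; √64 = 8.
q = (306 − 8)/2 = 149, p = (306 + 8)/2 = 157.
Check: 149 · 157 = 23393.

149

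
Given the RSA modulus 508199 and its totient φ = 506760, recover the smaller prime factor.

619

φ(n) = (p−1)(q−1) = n − (p+q) + 1, so p + q = 508199 − 506760 + 1 = 1440.
p and q are the roots of t² − 1440t + 508199 = 0.
Discriminant: 1440² − 4·508199 = 2073600 − 2032796 = 40804; √40804 = 202.
q = (1440 − 202)/2 = 619, p = (1440 + 202)/2 = 821.
Check: 619 · 821 = 508199.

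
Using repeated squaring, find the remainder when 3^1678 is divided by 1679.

430

3^1 ≡ 3 (mod 1679)
3^2 ≡ 3^2 = 9 ≡ 9 (mod 1679)
3^4 ≡ 9^2 = 81 ≡ 81 (mod 1679)
3^8 ≡ 81^2 = 6561 ≡ 1524 (mod 1679)
3^16 ≡ 1524^2 = 2322576 ≡ 519 (mod 1679)
3^32 ≡ 519^2 = 269361 ≡ 721 (mod 1679)
3^64 ≡ 721^2 = 519841 ≡ 1030 (mod 1679)
3^128 ≡ 1030^2 = 1060900 ≡ 1451 (mod 1679)
3^256 ≡ 1451^2 = 2105401 ≡ 1614 (mod 1679)
3^512 ≡ 1614^2 = 2604996 ≡ 867 (mod 1679)
3^1024 ≡ 867^2 = 751689 ≡ 1176 (mod 1679)
1678 = 1024 + 512 + 128 + 8 + 4 + 2 in binary powers of 2.
So 3^1678 ≡ 1176 · 867 · 1451 · 1524 · 81 · 9 ≡ 430 (mod 1679).
Since 430 ≠ 1, base 3 is a Fermat witness: 1679 is composite.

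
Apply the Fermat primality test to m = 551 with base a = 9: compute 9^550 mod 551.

123

9^1 ≡ 9 (mod 551)
9^2 ≡ 9^2 = 81 ≡ 81 (mod 551)
9^4 ≡ 81^2 = 6561 ≡ 500 (mod 551)
9^8 ≡ 500^2 = 250000 ≡ 397 (mod 551)
9^16 ≡ 397^2 = 157609 ≡ 23 (mod 551)
9^32 ≡ 23^2 = 529 ≡ 529 (mod 551)
9^64 ≡ 529^2 = 279841 ≡ 484 (mod 551)
9^128 ≡ 484^2 = 234256 ≡ 81 (mod 551)
9^256 ≡ 81^2 = 6561 ≡ 500 (mod 551)
9^512 ≡ 500^2 = 250000 ≡ 397 (mod 551)
550 = 512 + 32 + 4 + 2 in binary powers of 2.
So 9^550 ≡ 397 · 529 · 500 · 81 ≡ 123 (mod 551).
Since 123 ≠ 1, base 9 is a Fermat witness: 551 is composite.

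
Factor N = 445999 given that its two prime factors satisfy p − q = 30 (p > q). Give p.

683

Since p = q + 30, we have 445999 = q(q + 30), so q² + 30q − 445999 = 0.
Discriminant: 30² + 4·445999 = 900 + 1783996 = 1784896; √1784896 = 1336.
q = (−30 + 1336)/2 = 653, and p = q + 30 = 683.
Check: 653 · 683 = 445999.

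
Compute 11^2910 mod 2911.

2533

11^1 ≡ 11 (mod 2911)
11^2 ≡ 11^2 = 121 ≡ 121 (mod 2911)
11^4 ≡ 121^2 = 14641 ≡ 86 (mod 2911)
11^8 ≡ 86^2 = 7396 ≡ 1574 (mod 2911)
11^16 ≡ 1574^2 = 2477476 ≡ 215 (mod 2911)
11^32 ≡ 215^2 = 46225 ≡ 2560 (mod 2911)
11^64 ≡ 2560^2 = 6553600 ≡ 939 (mod 2911)
11^128 ≡ 939^2 = 881721 ≡ 2599 (mod 2911)
11^256 ≡ 2599^2 = 6754801 ≡ 1281 (mod 2911)
11^512 ≡ 1281^2 = 1640961 ≡ 2068 (mod 2911)
11^1024 ≡ 2068^2 = 4276624 ≡ 365 (mod 2911)
11^2048 ≡ 365^2 = 133225 ≡ 2230 (mod 2911)
2910 = 2048 + 512 + 256 + 64 + 16 + 8 + 4 + 2 in binary powers of 2.
So 11^2910 ≡ 2230 · 2068 · 1281 · 939 · 215 · 1574 · 86 · 121 ≡ 2533 (mod 2911).
Since 2533 ≠ 1, base 11 is a Fermat witness: 2911 is composite.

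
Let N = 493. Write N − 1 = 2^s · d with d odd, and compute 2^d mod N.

493 − 1 = 492 = 2^2 · 123, so d = 123.
2^1 ≡ 2 (mod 493)
2^2 ≡ 2^2 = 4 ≡ 4 (mod 493)
2^4 ≡ 4^2 = 16 ≡ 16 (mod 493)
2^8 ≡ 16^2 = 256 ≡ 256 (mod 493)
2^16 ≡ 256^2 = 65536 ≡ 460 (mod 493)
2^32 ≡ 460^2 = 211600 ≡ 103 (mod 493)
2^64 ≡ 103^2 = 10609 ≡ 256 (mod 493)
123 = 64 + 32 + 16 + 8 + 2 + 1 in binary powers of 2.
So 2^123 ≡ 256 · 103 · 460 · 256 · 4 · 2 ≡ 76 (mod 493).
Squaring chain: 76 → 353; never reaches −1, so base 2 is a Miller–Rabin witness that 493 is composite.

76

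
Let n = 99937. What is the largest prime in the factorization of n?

99937 = 37 · 2701
2701 = 37 · 73
73 is prime.
So 99937 = 37^2 · 73; the largest prime factor is 73.

73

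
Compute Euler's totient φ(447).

Factor: 447 = 3 · 149.
φ(447) = (3−1) · (149−1) = 2 · 148 = 296.

296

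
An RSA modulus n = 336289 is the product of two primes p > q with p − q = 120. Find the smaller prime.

523

Since p = q + 120, we have 336289 = q(q + 120), so q² + 120q − 336289 = 0.
Discriminant: 120² + 4·336289 = 14400 + 1345156 = 1359556; √1359556 = 1166.
q = (−120 + 1166)/2 = 523, and p = q + 120 = 643.
Check: 523 · 643 = 336289.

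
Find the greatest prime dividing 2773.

2773 = 47 · 59
59 is prime.
So 2773 = 47 · 59; the largest prime factor is 59.

59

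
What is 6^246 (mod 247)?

6^1 ≡ 6 (mod 247)
6^2 ≡ 6^2 = 36 ≡ 36 (mod 247)
6^4 ≡ 36^2 = 1296 ≡ 61 (mod 247)
6^8 ≡ 61^2 = 3721 ≡ 16 (mod 247)
6^16 ≡ 16^2 = 256 ≡ 9 (mod 247)
6^32 ≡ 9^2 = 81 ≡ 81 (mod 247)
6^64 ≡ 81^2 = 6561 ≡ 139 (mod 247)
6^128 ≡ 139^2 = 19321 ≡ 55 (mod 247)
246 = 128 + 64 + 32 + 16 + 4 + 2 in binary powers of 2.
So 6^246 ≡ 55 · 139 · 81 · 9 · 61 · 36 ≡ 64 (mod 247).
Since 64 ≠ 1, base 6 is a Fermat witness: 247 is composite.

64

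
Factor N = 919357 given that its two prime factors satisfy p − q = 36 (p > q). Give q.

941

Since p = q + 36, we have 919357 = q(q + 36), so q² + 36q − 919357 = 0.
Discriminant: 36² + 4·919357 = 1296 + 3677428 = 3678724; √3678724 = 1918.
q = (−36 + 1918)/2 = 941, and p = q + 36 = 977.
Check: 941 · 977 = 919357.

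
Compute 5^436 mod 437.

397

5^1 ≡ 5 (mod 437)
5^2 ≡ 5^2 = 25 ≡ 25 (mod 437)
5^4 ≡ 25^2 = 625 ≡ 188 (mod 437)
5^8 ≡ 188^2 = 35344 ≡ 384 (mod 437)
5^16 ≡ 384^2 = 147456 ≡ 187 (mod 437)
5^32 ≡ 187^2 = 34969 ≡ 9 (mod 437)
5^64 ≡ 9^2 = 81 ≡ 81 (mod 437)
5^128 ≡ 81^2 = 6561 ≡ 6 (mod 437)
5^256 ≡ 6^2 = 36 ≡ 36 (mod 437)
436 = 256 + 128 + 32 + 16 + 4 in binary powers of 2.
So 5^436 ≡ 36 · 6 · 9 · 187 · 188 ≡ 397 (mod 437).
Since 397 ≠ 1, base 5 is a Fermat witness: 437 is composite.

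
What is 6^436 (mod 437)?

118

6^1 ≡ 6 (mod 437)
6^2 ≡ 6^2 = 36 ≡ 36 (mod 437)
6^4 ≡ 36^2 = 1296 ≡ 422 (mod 437)
6^8 ≡ 422^2 = 178084 ≡ 225 (mod 437)
6^16 ≡ 225^2 = 50625 ≡ 370 (mod 437)
6^32 ≡ 370^2 = 136900 ≡ 119 (mod 437)
6^64 ≡ 119^2 = 14161 ≡ 177 (mod 437)
6^128 ≡ 177^2 = 31329 ≡ 302 (mod 437)
6^256 ≡ 302^2 = 91204 ≡ 308 (mod 437)
436 = 256 + 128 + 32 + 16 + 4 in binary powers of 2.
So 6^436 ≡ 308 · 302 · 119 · 370 · 422 ≡ 118 (mod 437).
Since 118 ≠ 1, base 6 is a Fermat witness: 437 is composite.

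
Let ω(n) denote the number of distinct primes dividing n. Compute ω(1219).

1219 = 23 · 53
1219 = 23 · 53, which has 2 distinct prime factors.

2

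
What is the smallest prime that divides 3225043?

3225043 is odd.
Digit sum 19, not divisible by 3.
Ends in 3: not divisible by 5.
7: 3225043 = 7·460720 + 3
11: 3225043 = 11·293185 + 8
13: 3225043 = 13·248080 + 3
17: 3225043 = 17·189708 + 7
19: 3225043 = 19·169739 + 2
23: 3225043 = 23·140219 + 6
29: 3225043 = 29·111208 + 11
31: 3225043 = 31·104033 + 20
37: 3225043 = 37·87163 + 12
41: 3225043 = 41·78659 + 24
43: 3225043 = 43·75001

43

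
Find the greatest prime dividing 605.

605 = 5 · 121
121 = 11 · 11
11 = 11 · 1
So 605 = 5 · 11^2; the largest prime factor is 11.

11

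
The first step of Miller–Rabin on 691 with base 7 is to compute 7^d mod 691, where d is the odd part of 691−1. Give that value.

1

691 − 1 = 690 = 2^1 · 345, so d = 345.
7^1 ≡ 7 (mod 691)
7^2 ≡ 7^2 = 49 ≡ 49 (mod 691)
7^4 ≡ 49^2 = 2401 ≡ 328 (mod 691)
7^8 ≡ 328^2 = 107584 ≡ 479 (mod 691)
7^16 ≡ 479^2 = 229441 ≡ 29 (mod 691)
7^32 ≡ 29^2 = 841 ≡ 150 (mod 691)
7^64 ≡ 150^2 = 22500 ≡ 388 (mod 691)
7^128 ≡ 388^2 = 150544 ≡ 597 (mod 691)
7^256 ≡ 597^2 = 356409 ≡ 544 (mod 691)
345 = 256 + 64 + 16 + 8 + 1 in binary powers of 2.
So 7^345 ≡ 544 · 388 · 29 · 479 · 7 ≡ 1 (mod 691).
Since 7^d ≡ 1 (mod 691), base 7 does not prove 691 composite.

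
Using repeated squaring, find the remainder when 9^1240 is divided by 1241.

9^1 ≡ 9 (mod 1241)
9^2 ≡ 9^2 = 81 ≡ 81 (mod 1241)
9^4 ≡ 81^2 = 6561 ≡ 356 (mod 1241)
9^8 ≡ 356^2 = 126736 ≡ 154 (mod 1241)
9^16 ≡ 154^2 = 23716 ≡ 137 (mod 1241)
9^32 ≡ 137^2 = 18769 ≡ 154 (mod 1241)
9^64 ≡ 154^2 = 23716 ≡ 137 (mod 1241)
9^128 ≡ 137^2 = 18769 ≡ 154 (mod 1241)
9^256 ≡ 154^2 = 23716 ≡ 137 (mod 1241)
9^512 ≡ 137^2 = 18769 ≡ 154 (mod 1241)
9^1024 ≡ 154^2 = 23716 ≡ 137 (mod 1241)
1240 = 1024 + 128 + 64 + 16 + 8 in binary powers of 2.
So 9^1240 ≡ 137 · 154 · 137 · 137 · 154 ≡ 137 (mod 1241).
Since 137 ≠ 1, base 9 is a Fermat witness: 1241 is composite.

137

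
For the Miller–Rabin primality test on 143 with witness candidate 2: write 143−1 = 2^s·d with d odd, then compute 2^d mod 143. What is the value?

46

143 − 1 = 142 = 2^1 · 71, so d = 71.
2^1 ≡ 2 (mod 143)
2^2 ≡ 2^2 = 4 ≡ 4 (mod 143)
2^4 ≡ 4^2 = 16 ≡ 16 (mod 143)
2^8 ≡ 16^2 = 256 ≡ 113 (mod 143)
2^16 ≡ 113^2 = 12769 ≡ 42 (mod 143)
2^32 ≡ 42^2 = 1764 ≡ 48 (mod 143)
2^64 ≡ 48^2 = 2304 ≡ 16 (mod 143)
71 = 64 + 4 + 2 + 1 in binary powers of 2.
So 2^71 ≡ 16 · 16 · 4 · 2 ≡ 46 (mod 143).
Squaring chain: 46; never reaches −1, so base 2 is a Miller–Rabin witness that 143 is composite.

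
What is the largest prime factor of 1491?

1491 = 3 · 497
497 = 7 · 71
71 is prime.
So 1491 = 3 · 7 · 71; the largest prime factor is 71.

71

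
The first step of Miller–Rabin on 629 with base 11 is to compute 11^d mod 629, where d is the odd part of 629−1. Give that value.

629 − 1 = 628 = 2^2 · 157, so d = 157.
11^1 ≡ 11 (mod 629)
11^2 ≡ 11^2 = 121 ≡ 121 (mod 629)
11^4 ≡ 121^2 = 14641 ≡ 174 (mod 629)
11^8 ≡ 174^2 = 30276 ≡ 84 (mod 629)
11^16 ≡ 84^2 = 7056 ≡ 137 (mod 629)
11^32 ≡ 137^2 = 18769 ≡ 528 (mod 629)
11^64 ≡ 528^2 = 278784 ≡ 137 (mod 629)
11^128 ≡ 137^2 = 18769 ≡ 528 (mod 629)
157 = 128 + 16 + 8 + 4 + 1 in binary powers of 2.
So 11^157 ≡ 528 · 137 · 84 · 174 · 11 ≡ 381 (mod 629).
Squaring chain: 381 → 491; never reaches −1, so base 11 is a Miller–Rabin witness that 629 is composite.

381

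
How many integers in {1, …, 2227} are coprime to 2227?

Factor: 2227 = 17 · 131.
φ(2227) = (17−1) · (131−1) = 16 · 130 = 2080.

2080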